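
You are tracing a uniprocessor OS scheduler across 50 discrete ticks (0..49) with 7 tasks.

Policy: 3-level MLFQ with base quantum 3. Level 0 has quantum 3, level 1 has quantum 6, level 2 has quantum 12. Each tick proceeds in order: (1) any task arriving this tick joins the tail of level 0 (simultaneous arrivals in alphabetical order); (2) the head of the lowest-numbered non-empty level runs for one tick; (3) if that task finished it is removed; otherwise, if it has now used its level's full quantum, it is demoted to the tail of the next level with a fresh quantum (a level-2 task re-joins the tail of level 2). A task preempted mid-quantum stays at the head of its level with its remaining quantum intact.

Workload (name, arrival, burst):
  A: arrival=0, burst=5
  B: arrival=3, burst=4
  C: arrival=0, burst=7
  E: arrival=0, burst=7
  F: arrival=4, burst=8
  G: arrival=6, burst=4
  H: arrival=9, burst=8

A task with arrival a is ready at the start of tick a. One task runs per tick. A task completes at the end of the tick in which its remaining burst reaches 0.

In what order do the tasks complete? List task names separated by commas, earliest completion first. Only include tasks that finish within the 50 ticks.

t=0: L0/L1/L2 = ACE/-/- → run A
t=1: L0/L1/L2 = ACE/-/- → run A
t=2: L0/L1/L2 = ACE/-/- → run A
t=3: L0/L1/L2 = CEB/A/- → run C
t=4: L0/L1/L2 = CEBF/A/- → run C
t=5: L0/L1/L2 = CEBF/A/- → run C
t=6: L0/L1/L2 = EBFG/AC/- → run E
t=7: L0/L1/L2 = EBFG/AC/- → run E
t=8: L0/L1/L2 = EBFG/AC/- → run E
t=9: L0/L1/L2 = BFGH/ACE/- → run B
t=10: L0/L1/L2 = BFGH/ACE/- → run B
t=11: L0/L1/L2 = BFGH/ACE/- → run B
t=12: L0/L1/L2 = FGH/ACEB/- → run F
t=13: L0/L1/L2 = FGH/ACEB/- → run F
t=14: L0/L1/L2 = FGH/ACEB/- → run F
t=15: L0/L1/L2 = GH/ACEBF/- → run G
t=16: L0/L1/L2 = GH/ACEBF/- → run G
t=17: L0/L1/L2 = GH/ACEBF/- → run G
t=18: L0/L1/L2 = H/ACEBFG/- → run H
t=19: L0/L1/L2 = H/ACEBFG/- → run H
t=20: L0/L1/L2 = H/ACEBFG/- → run H
t=21: L0/L1/L2 = -/ACEBFGH/- → run A
t=22: L0/L1/L2 = -/ACEBFGH/- → run A
t=23: L0/L1/L2 = -/CEBFGH/- → run C
t=24: L0/L1/L2 = -/CEBFGH/- → run C
t=25: L0/L1/L2 = -/CEBFGH/- → run C
t=26: L0/L1/L2 = -/CEBFGH/- → run C
t=27: L0/L1/L2 = -/EBFGH/- → run E
t=28: L0/L1/L2 = -/EBFGH/- → run E
t=29: L0/L1/L2 = -/EBFGH/- → run E
t=30: L0/L1/L2 = -/EBFGH/- → run E
t=31: L0/L1/L2 = -/BFGH/- → run B
t=32: L0/L1/L2 = -/FGH/- → run F
t=33: L0/L1/L2 = -/FGH/- → run F
t=34: L0/L1/L2 = -/FGH/- → run F
t=35: L0/L1/L2 = -/FGH/- → run F
t=36: L0/L1/L2 = -/FGH/- → run F
t=37: L0/L1/L2 = -/GH/- → run G
t=38: L0/L1/L2 = -/H/- → run H
t=39: L0/L1/L2 = -/H/- → run H
t=40: L0/L1/L2 = -/H/- → run H
t=41: L0/L1/L2 = -/H/- → run H
t=42: L0/L1/L2 = -/H/- → run H
t=43: (idle)
t=44: (idle)
t=45: (idle)
t=46: (idle)
t=47: (idle)
t=48: (idle)
t=49: (idle)

completion order = A, C, E, B, F, G, H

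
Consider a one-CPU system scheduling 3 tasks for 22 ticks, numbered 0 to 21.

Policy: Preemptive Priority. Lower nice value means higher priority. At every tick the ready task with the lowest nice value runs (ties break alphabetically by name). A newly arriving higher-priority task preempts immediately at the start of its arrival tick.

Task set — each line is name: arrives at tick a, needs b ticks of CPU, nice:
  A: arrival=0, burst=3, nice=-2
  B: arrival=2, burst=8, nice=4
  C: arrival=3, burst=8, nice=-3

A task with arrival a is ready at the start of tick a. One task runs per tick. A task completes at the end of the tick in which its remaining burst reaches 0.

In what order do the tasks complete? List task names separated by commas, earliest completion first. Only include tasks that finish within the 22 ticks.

completion order = A, C, B

t=0: ready={A} → run A
t=1: ready={A} → run A
t=2: ready={A,B} → run A
t=3: ready={B,C} → run C
t=4: ready={B,C} → run C
t=5: ready={B,C} → run C
t=6: ready={B,C} → run C
t=7: ready={B,C} → run C
t=8: ready={B,C} → run C
t=9: ready={B,C} → run C
t=10: ready={B,C} → run C
t=11: ready={B} → run B
t=12: ready={B} → run B
t=13: ready={B} → run B
t=14: ready={B} → run B
t=15: ready={B} → run B
t=16: ready={B} → run B
t=17: ready={B} → run B
t=18: ready={B} → run B
t=19: (idle)
t=20: (idle)
t=21: (idle)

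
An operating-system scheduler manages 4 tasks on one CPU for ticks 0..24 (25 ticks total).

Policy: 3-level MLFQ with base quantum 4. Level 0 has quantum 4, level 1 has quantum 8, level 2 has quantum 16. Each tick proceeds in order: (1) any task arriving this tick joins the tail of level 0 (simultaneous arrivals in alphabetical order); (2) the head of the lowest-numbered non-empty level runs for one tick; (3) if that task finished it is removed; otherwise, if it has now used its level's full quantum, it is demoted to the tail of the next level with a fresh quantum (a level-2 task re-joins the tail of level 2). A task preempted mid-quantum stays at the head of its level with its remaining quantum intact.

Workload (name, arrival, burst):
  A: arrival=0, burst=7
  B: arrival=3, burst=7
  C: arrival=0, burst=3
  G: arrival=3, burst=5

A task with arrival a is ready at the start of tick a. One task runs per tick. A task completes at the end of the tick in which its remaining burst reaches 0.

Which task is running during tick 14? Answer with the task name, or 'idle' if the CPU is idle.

running at tick 14 = G

t=0: L0/L1/L2 = AC/-/- → run A
t=1: L0/L1/L2 = AC/-/- → run A
t=2: L0/L1/L2 = AC/-/- → run A
t=3: L0/L1/L2 = ACBG/-/- → run A
t=4: L0/L1/L2 = CBG/A/- → run C
t=5: L0/L1/L2 = CBG/A/- → run C
t=6: L0/L1/L2 = CBG/A/- → run C
t=7: L0/L1/L2 = BG/A/- → run B
t=8: L0/L1/L2 = BG/A/- → run B
t=9: L0/L1/L2 = BG/A/- → run B
t=10: L0/L1/L2 = BG/A/- → run B
t=11: L0/L1/L2 = G/AB/- → run G
t=12: L0/L1/L2 = G/AB/- → run G
t=13: L0/L1/L2 = G/AB/- → run G
t=14: L0/L1/L2 = G/AB/- → run G
t=15: L0/L1/L2 = -/ABG/- → run A
t=16: L0/L1/L2 = -/ABG/- → run A
t=17: L0/L1/L2 = -/ABG/- → run A
t=18: L0/L1/L2 = -/BG/- → run B
t=19: L0/L1/L2 = -/BG/- → run B
t=20: L0/L1/L2 = -/BG/- → run B
t=21: L0/L1/L2 = -/G/- → run G
t=22: (idle)
t=23: (idle)
t=24: (idle)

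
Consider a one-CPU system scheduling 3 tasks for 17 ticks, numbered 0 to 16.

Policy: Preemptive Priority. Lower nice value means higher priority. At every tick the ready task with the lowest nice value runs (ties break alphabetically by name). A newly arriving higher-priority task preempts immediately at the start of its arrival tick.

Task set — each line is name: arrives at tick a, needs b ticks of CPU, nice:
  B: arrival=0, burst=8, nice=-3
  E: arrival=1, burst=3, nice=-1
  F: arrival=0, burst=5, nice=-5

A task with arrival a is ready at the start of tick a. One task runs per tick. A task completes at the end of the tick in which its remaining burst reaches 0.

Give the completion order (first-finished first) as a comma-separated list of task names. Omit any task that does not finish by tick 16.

completion order = F, B, E

t=0: ready={B,F} → run F
t=1: ready={B,E,F} → run F
t=2: ready={B,E,F} → run F
t=3: ready={B,E,F} → run F
t=4: ready={B,E,F} → run F
t=5: ready={B,E} → run B
t=6: ready={B,E} → run B
t=7: ready={B,E} → run B
t=8: ready={B,E} → run B
t=9: ready={B,E} → run B
t=10: ready={B,E} → run B
t=11: ready={B,E} → run B
t=12: ready={B,E} → run B
t=13: ready={E} → run E
t=14: ready={E} → run E
t=15: ready={E} → run E
t=16: (idle)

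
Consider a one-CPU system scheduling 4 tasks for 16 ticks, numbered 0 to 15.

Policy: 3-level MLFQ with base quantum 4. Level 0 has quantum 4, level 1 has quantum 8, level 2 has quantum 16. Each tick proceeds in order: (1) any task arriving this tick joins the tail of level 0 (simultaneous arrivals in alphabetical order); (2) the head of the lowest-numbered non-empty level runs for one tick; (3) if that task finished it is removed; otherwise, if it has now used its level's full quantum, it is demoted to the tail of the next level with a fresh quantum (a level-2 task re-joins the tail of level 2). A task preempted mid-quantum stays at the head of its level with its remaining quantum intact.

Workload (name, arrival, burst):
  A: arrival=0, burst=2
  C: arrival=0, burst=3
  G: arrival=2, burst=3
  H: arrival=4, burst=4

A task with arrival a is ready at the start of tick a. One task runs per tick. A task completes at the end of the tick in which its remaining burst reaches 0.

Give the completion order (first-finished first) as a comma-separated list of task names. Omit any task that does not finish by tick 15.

t=0: L0/L1/L2 = AC/-/- → run A
t=1: L0/L1/L2 = AC/-/- → run A
t=2: L0/L1/L2 = CG/-/- → run C
t=3: L0/L1/L2 = CG/-/- → run C
t=4: L0/L1/L2 = CGH/-/- → run C
t=5: L0/L1/L2 = GH/-/- → run G
t=6: L0/L1/L2 = GH/-/- → run G
t=7: L0/L1/L2 = GH/-/- → run G
t=8: L0/L1/L2 = H/-/- → run H
t=9: L0/L1/L2 = H/-/- → run H
t=10: L0/L1/L2 = H/-/- → run H
t=11: L0/L1/L2 = H/-/- → run H
t=12: (idle)
t=13: (idle)
t=14: (idle)
t=15: (idle)

completion order = A, C, G, H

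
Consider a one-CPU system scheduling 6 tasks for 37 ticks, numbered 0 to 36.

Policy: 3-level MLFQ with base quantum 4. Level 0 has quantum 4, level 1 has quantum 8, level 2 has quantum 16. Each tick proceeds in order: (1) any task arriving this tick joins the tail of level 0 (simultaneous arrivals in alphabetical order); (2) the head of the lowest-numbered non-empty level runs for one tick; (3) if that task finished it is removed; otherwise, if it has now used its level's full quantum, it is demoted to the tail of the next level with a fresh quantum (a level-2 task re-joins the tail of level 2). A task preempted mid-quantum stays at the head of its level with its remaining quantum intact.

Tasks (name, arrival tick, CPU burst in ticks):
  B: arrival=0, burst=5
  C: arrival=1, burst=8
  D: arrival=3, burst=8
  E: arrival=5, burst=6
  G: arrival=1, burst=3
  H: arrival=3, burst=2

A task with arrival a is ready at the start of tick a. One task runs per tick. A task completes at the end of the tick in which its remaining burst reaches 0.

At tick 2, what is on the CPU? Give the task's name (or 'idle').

t=0: L0/L1/L2 = B/-/- → run B
t=1: L0/L1/L2 = BCG/-/- → run B
t=2: L0/L1/L2 = BCG/-/- → run B
t=3: L0/L1/L2 = BCGDH/-/- → run B
t=4: L0/L1/L2 = CGDH/B/- → run C
t=5: L0/L1/L2 = CGDHE/B/- → run C
t=6: L0/L1/L2 = CGDHE/B/- → run C
t=7: L0/L1/L2 = CGDHE/B/- → run C
t=8: L0/L1/L2 = GDHE/BC/- → run G
t=9: L0/L1/L2 = GDHE/BC/- → run G
t=10: L0/L1/L2 = GDHE/BC/- → run G
t=11: L0/L1/L2 = DHE/BC/- → run D
t=12: L0/L1/L2 = DHE/BC/- → run D
t=13: L0/L1/L2 = DHE/BC/- → run D
t=14: L0/L1/L2 = DHE/BC/- → run D
t=15: L0/L1/L2 = HE/BCD/- → run H
t=16: L0/L1/L2 = HE/BCD/- → run H
t=17: L0/L1/L2 = E/BCD/- → run E
t=18: L0/L1/L2 = E/BCD/- → run E
t=19: L0/L1/L2 = E/BCD/- → run E
t=20: L0/L1/L2 = E/BCD/- → run E
t=21: L0/L1/L2 = -/BCDE/- → run B
t=22: L0/L1/L2 = -/CDE/- → run C
t=23: L0/L1/L2 = -/CDE/- → run C
t=24: L0/L1/L2 = -/CDE/- → run C
t=25: L0/L1/L2 = -/CDE/- → run C
t=26: L0/L1/L2 = -/DE/- → run D
t=27: L0/L1/L2 = -/DE/- → run D
t=28: L0/L1/L2 = -/DE/- → run D
t=29: L0/L1/L2 = -/DE/- → run D
t=30: L0/L1/L2 = -/E/- → run E
t=31: L0/L1/L2 = -/E/- → run E
t=32: (idle)
t=33: (idle)
t=34: (idle)
t=35: (idle)
t=36: (idle)

running at tick 2 = B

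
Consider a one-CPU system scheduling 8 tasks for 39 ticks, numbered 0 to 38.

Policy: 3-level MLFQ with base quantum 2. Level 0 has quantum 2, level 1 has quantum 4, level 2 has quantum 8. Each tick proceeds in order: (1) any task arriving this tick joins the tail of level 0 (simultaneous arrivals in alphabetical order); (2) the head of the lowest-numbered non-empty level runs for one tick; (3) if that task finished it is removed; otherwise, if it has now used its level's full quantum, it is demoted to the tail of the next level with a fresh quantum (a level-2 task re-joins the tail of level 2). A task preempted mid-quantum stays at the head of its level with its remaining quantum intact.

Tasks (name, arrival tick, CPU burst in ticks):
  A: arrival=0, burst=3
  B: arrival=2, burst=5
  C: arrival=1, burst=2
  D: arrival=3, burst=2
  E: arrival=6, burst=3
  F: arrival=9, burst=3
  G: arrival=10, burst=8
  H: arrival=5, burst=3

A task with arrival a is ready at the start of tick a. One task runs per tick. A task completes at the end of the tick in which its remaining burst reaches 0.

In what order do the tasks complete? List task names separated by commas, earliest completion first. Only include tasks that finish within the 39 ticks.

t=0: L0/L1/L2 = A/-/- → run A
t=1: L0/L1/L2 = AC/-/- → run A
t=2: L0/L1/L2 = CB/A/- → run C
t=3: L0/L1/L2 = CBD/A/- → run C
t=4: L0/L1/L2 = BD/A/- → run B
t=5: L0/L1/L2 = BDH/A/- → run B
t=6: L0/L1/L2 = DHE/AB/- → run D
t=7: L0/L1/L2 = DHE/AB/- → run D
t=8: L0/L1/L2 = HE/AB/- → run H
t=9: L0/L1/L2 = HEF/AB/- → run H
t=10: L0/L1/L2 = EFG/ABH/- → run E
t=11: L0/L1/L2 = EFG/ABH/- → run E
t=12: L0/L1/L2 = FG/ABHE/- → run F
t=13: L0/L1/L2 = FG/ABHE/- → run F
t=14: L0/L1/L2 = G/ABHEF/- → run G
t=15: L0/L1/L2 = G/ABHEF/- → run G
t=16: L0/L1/L2 = -/ABHEFG/- → run A
t=17: L0/L1/L2 = -/BHEFG/- → run B
t=18: L0/L1/L2 = -/BHEFG/- → run B
t=19: L0/L1/L2 = -/BHEFG/- → run B
t=20: L0/L1/L2 = -/HEFG/- → run H
t=21: L0/L1/L2 = -/EFG/- → run E
t=22: L0/L1/L2 = -/FG/- → run F
t=23: L0/L1/L2 = -/G/- → run G
t=24: L0/L1/L2 = -/G/- → run G
t=25: L0/L1/L2 = -/G/- → run G
t=26: L0/L1/L2 = -/G/- → run G
t=27: L0/L1/L2 = -/-/G → run G
t=28: L0/L1/L2 = -/-/G → run G
t=29: (idle)
t=30: (idle)
t=31: (idle)
t=32: (idle)
t=33: (idle)
t=34: (idle)
t=35: (idle)
t=36: (idle)
t=37: (idle)
t=38: (idle)

completion order = C, D, A, B, H, E, F, G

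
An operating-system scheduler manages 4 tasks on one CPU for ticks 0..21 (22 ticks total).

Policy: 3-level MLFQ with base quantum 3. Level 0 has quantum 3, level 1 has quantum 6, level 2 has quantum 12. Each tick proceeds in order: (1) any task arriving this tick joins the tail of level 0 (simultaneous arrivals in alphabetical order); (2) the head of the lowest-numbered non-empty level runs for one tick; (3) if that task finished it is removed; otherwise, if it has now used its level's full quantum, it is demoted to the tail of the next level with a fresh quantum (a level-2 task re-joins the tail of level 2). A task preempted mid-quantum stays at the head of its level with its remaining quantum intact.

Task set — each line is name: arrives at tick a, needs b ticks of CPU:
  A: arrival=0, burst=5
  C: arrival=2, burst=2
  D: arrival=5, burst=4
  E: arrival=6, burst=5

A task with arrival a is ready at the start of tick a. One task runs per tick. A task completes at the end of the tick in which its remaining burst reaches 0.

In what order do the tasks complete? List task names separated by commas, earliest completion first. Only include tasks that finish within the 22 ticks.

completion order = C, A, D, E

t=0: L0/L1/L2 = A/-/- → run A
t=1: L0/L1/L2 = A/-/- → run A
t=2: L0/L1/L2 = AC/-/- → run A
t=3: L0/L1/L2 = C/A/- → run C
t=4: L0/L1/L2 = C/A/- → run C
t=5: L0/L1/L2 = D/A/- → run D
t=6: L0/L1/L2 = DE/A/- → run D
t=7: L0/L1/L2 = DE/A/- → run D
t=8: L0/L1/L2 = E/AD/- → run E
t=9: L0/L1/L2 = E/AD/- → run E
t=10: L0/L1/L2 = E/AD/- → run E
t=11: L0/L1/L2 = -/ADE/- → run A
t=12: L0/L1/L2 = -/ADE/- → run A
t=13: L0/L1/L2 = -/DE/- → run D
t=14: L0/L1/L2 = -/E/- → run E
t=15: L0/L1/L2 = -/E/- → run E
t=16: (idle)
t=17: (idle)
t=18: (idle)
t=19: (idle)
t=20: (idle)
t=21: (idle)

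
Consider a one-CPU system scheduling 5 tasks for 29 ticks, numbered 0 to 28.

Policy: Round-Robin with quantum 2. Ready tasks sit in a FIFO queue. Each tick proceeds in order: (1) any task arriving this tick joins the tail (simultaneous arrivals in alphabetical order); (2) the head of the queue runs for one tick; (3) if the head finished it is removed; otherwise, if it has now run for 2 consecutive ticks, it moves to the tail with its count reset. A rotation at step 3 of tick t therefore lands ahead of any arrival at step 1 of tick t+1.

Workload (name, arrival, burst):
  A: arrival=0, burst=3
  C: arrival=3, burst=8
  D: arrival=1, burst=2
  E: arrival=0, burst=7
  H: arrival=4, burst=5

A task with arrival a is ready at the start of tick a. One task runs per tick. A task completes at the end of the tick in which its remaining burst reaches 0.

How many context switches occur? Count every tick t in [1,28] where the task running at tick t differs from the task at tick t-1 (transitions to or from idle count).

t=0: queue=[A,E] q_used=0 → run A
t=1: queue=[A,E,D] q_used=1 → run A
t=2: queue=[E,D,A] q_used=0 → run E
t=3: queue=[E,D,A,C] q_used=1 → run E
t=4: queue=[D,A,C,E,H] q_used=0 → run D
t=5: queue=[D,A,C,E,H] q_used=1 → run D
t=6: queue=[A,C,E,H] q_used=0 → run A
t=7: queue=[C,E,H] q_used=0 → run C
t=8: queue=[C,E,H] q_used=1 → run C
t=9: queue=[E,H,C] q_used=0 → run E
t=10: queue=[E,H,C] q_used=1 → run E
t=11: queue=[H,C,E] q_used=0 → run H
t=12: queue=[H,C,E] q_used=1 → run H
t=13: queue=[C,E,H] q_used=0 → run C
t=14: queue=[C,E,H] q_used=1 → run C
t=15: queue=[E,H,C] q_used=0 → run E
t=16: queue=[E,H,C] q_used=1 → run E
t=17: queue=[H,C,E] q_used=0 → run H
t=18: queue=[H,C,E] q_used=1 → run H
t=19: queue=[C,E,H] q_used=0 → run C
t=20: queue=[C,E,H] q_used=1 → run C
t=21: queue=[E,H,C] q_used=0 → run E
t=22: queue=[H,C] q_used=0 → run H
t=23: queue=[C] q_used=0 → run C
t=24: queue=[C] q_used=1 → run C
t=25: (idle)
t=26: (idle)
t=27: (idle)
t=28: (idle)

context switches = 14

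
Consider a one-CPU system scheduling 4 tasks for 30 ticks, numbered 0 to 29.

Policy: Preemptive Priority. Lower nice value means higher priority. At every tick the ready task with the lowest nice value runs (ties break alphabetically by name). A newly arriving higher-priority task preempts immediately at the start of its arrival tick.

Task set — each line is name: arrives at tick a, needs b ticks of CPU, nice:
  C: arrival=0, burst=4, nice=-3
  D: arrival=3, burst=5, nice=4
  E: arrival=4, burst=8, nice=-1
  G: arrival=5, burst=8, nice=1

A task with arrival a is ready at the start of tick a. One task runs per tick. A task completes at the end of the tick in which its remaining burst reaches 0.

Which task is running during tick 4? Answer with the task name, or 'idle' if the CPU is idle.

running at tick 4 = E

t=0: ready={C} → run C
t=1: ready={C} → run C
t=2: ready={C} → run C
t=3: ready={C,D} → run C
t=4: ready={D,E} → run E
t=5: ready={D,E,G} → run E
t=6: ready={D,E,G} → run E
t=7: ready={D,E,G} → run E
t=8: ready={D,E,G} → run E
t=9: ready={D,E,G} → run E
t=10: ready={D,E,G} → run E
t=11: ready={D,E,G} → run E
t=12: ready={D,G} → run G
t=13: ready={D,G} → run G
t=14: ready={D,G} → run G
t=15: ready={D,G} → run G
t=16: ready={D,G} → run G
t=17: ready={D,G} → run G
t=18: ready={D,G} → run G
t=19: ready={D,G} → run G
t=20: ready={D} → run D
t=21: ready={D} → run D
t=22: ready={D} → run D
t=23: ready={D} → run D
t=24: ready={D} → run D
t=25: (idle)
t=26: (idle)
t=27: (idle)
t=28: (idle)
t=29: (idle)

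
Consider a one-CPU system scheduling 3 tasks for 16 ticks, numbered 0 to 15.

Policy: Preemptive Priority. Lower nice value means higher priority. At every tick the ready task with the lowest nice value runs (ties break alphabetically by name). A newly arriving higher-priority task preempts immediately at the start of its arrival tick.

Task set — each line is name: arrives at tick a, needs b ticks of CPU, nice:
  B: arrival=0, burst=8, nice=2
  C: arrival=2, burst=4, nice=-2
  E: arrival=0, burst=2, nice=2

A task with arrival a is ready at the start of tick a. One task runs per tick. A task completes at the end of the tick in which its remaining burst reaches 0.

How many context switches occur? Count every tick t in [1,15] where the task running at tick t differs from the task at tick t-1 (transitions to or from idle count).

t=0: ready={B,E} → run B
t=1: ready={B,E} → run B
t=2: ready={B,C,E} → run C
t=3: ready={B,C,E} → run C
t=4: ready={B,C,E} → run C
t=5: ready={B,C,E} → run C
t=6: ready={B,E} → run B
t=7: ready={B,E} → run B
t=8: ready={B,E} → run B
t=9: ready={B,E} → run B
t=10: ready={B,E} → run B
t=11: ready={B,E} → run B
t=12: ready={E} → run E
t=13: ready={E} → run E
t=14: (idle)
t=15: (idle)

context switches = 4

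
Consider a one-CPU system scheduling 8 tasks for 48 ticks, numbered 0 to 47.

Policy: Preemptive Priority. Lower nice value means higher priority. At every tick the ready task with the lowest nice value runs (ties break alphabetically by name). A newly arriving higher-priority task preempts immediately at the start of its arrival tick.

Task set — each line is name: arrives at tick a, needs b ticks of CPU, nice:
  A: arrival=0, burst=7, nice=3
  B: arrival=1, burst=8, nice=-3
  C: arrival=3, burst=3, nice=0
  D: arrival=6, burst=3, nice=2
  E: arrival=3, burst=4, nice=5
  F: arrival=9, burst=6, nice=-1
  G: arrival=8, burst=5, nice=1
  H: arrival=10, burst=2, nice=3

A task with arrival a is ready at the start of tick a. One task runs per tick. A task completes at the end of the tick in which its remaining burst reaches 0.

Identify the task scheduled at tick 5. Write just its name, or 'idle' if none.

t=0: ready={A} → run A
t=1: ready={A,B} → run B
t=2: ready={A,B} → run B
t=3: ready={A,B,C,E} → run B
t=4: ready={A,B,C,E} → run B
t=5: ready={A,B,C,E} → run B
t=6: ready={A,B,C,D,E} → run B
t=7: ready={A,B,C,D,E} → run B
t=8: ready={A,B,C,D,E,G} → run B
t=9: ready={A,C,D,E,F,G} → run F
t=10: ready={A,C,D,E,F,G,H} → run F
t=11: ready={A,C,D,E,F,G,H} → run F
t=12: ready={A,C,D,E,F,G,H} → run F
t=13: ready={A,C,D,E,F,G,H} → run F
t=14: ready={A,C,D,E,F,G,H} → run F
t=15: ready={A,C,D,E,G,H} → run C
t=16: ready={A,C,D,E,G,H} → run C
t=17: ready={A,C,D,E,G,H} → run C
t=18: ready={A,D,E,G,H} → run G
t=19: ready={A,D,E,G,H} → run G
t=20: ready={A,D,E,G,H} → run G
t=21: ready={A,D,E,G,H} → run G
t=22: ready={A,D,E,G,H} → run G
t=23: ready={A,D,E,H} → run D
t=24: ready={A,D,E,H} → run D
t=25: ready={A,D,E,H} → run D
t=26: ready={A,E,H} → run A
t=27: ready={A,E,H} → run A
t=28: ready={A,E,H} → run A
t=29: ready={A,E,H} → run A
t=30: ready={A,E,H} → run A
t=31: ready={A,E,H} → run A
t=32: ready={E,H} → run H
t=33: ready={E,H} → run H
t=34: ready={E} → run E
t=35: ready={E} → run E
t=36: ready={E} → run E
t=37: ready={E} → run E
t=38: (idle)
t=39: (idle)
t=40: (idle)
t=41: (idle)
t=42: (idle)
t=43: (idle)
t=44: (idle)
t=45: (idle)
t=46: (idle)
t=47: (idle)

running at tick 5 = B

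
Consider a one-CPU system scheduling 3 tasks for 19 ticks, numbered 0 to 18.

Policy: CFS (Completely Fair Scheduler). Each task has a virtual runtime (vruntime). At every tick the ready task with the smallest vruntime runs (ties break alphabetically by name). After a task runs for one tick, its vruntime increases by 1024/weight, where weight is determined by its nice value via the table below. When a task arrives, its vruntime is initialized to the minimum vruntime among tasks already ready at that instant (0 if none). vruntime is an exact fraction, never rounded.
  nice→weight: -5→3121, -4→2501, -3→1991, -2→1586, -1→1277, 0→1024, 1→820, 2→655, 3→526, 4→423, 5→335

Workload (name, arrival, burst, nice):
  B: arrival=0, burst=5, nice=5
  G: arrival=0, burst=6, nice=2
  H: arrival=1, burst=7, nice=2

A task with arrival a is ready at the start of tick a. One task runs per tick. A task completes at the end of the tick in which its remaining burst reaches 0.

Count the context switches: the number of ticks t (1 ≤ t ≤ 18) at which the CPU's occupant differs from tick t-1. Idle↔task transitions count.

context switches = 18

t=0: vr[B=0 G=0] → run B
t=1: vr[B=1024/335 G=0 H=0] → run G
t=2: vr[B=1024/335 G=1024/655 H=0] → run H
t=3: vr[B=1024/335 G=1024/655 H=1024/655] → run G
t=4: vr[B=1024/335 G=2048/655 H=1024/655] → run H
t=5: vr[B=1024/335 G=2048/655 H=2048/655] → run B
t=6: vr[B=2048/335 G=2048/655 H=2048/655] → run G
t=7: vr[B=2048/335 G=3072/655 H=2048/655] → run H
t=8: vr[B=2048/335 G=3072/655 H=3072/655] → run G
t=9: vr[B=2048/335 G=4096/655 H=3072/655] → run H
t=10: vr[B=2048/335 G=4096/655 H=4096/655] → run B
t=11: vr[B=3072/335 G=4096/655 H=4096/655] → run G
t=12: vr[B=3072/335 G=1024/131 H=4096/655] → run H
t=13: vr[B=3072/335 G=1024/131 H=1024/131] → run G
t=14: vr[B=3072/335 H=1024/131] → run H
t=15: vr[B=3072/335 H=6144/655] → run B
t=16: vr[B=4096/335 H=6144/655] → run H
t=17: vr[B=4096/335] → run B
t=18: (idle)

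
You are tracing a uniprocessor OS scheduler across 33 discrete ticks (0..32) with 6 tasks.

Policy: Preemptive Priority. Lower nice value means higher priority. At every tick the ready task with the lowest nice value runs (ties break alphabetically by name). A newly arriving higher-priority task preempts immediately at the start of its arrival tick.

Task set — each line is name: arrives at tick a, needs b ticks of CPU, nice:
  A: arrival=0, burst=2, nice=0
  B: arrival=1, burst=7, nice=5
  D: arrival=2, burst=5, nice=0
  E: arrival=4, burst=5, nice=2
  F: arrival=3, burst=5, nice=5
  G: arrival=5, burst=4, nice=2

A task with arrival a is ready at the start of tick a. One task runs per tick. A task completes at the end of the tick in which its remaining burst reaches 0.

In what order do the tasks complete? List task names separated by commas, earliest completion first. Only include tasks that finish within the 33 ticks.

completion order = A, D, E, G, B, F

t=0: ready={A} → run A
t=1: ready={A,B} → run A
t=2: ready={B,D} → run D
t=3: ready={B,D,F} → run D
t=4: ready={B,D,E,F} → run D
t=5: ready={B,D,E,F,G} → run D
t=6: ready={B,D,E,F,G} → run D
t=7: ready={B,E,F,G} → run E
t=8: ready={B,E,F,G} → run E
t=9: ready={B,E,F,G} → run E
t=10: ready={B,E,F,G} → run E
t=11: ready={B,E,F,G} → run E
t=12: ready={B,F,G} → run G
t=13: ready={B,F,G} → run G
t=14: ready={B,F,G} → run G
t=15: ready={B,F,G} → run G
t=16: ready={B,F} → run B
t=17: ready={B,F} → run B
t=18: ready={B,F} → run B
t=19: ready={B,F} → run B
t=20: ready={B,F} → run B
t=21: ready={B,F} → run B
t=22: ready={B,F} → run B
t=23: ready={F} → run F
t=24: ready={F} → run F
t=25: ready={F} → run F
t=26: ready={F} → run F
t=27: ready={F} → run F
t=28: (idle)
t=29: (idle)
t=30: (idle)
t=31: (idle)
t=32: (idle)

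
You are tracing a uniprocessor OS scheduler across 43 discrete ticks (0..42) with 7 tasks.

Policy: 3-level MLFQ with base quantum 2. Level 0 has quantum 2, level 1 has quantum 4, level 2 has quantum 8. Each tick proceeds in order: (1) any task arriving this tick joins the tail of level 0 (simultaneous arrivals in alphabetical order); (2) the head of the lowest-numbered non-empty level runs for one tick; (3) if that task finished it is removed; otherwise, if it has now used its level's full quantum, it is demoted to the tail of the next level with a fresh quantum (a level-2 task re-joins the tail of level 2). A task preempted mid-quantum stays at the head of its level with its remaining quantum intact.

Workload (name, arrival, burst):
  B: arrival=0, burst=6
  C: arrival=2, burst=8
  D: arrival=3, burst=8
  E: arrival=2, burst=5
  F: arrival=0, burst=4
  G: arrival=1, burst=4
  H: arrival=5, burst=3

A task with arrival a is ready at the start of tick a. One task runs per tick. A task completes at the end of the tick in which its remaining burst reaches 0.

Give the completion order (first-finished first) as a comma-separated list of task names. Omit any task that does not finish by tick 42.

completion order = B, F, G, E, H, C, D

t=0: L0/L1/L2 = BF/-/- → run B
t=1: L0/L1/L2 = BFG/-/- → run B
t=2: L0/L1/L2 = FGCE/B/- → run F
t=3: L0/L1/L2 = FGCED/B/- → run F
t=4: L0/L1/L2 = GCED/BF/- → run G
t=5: L0/L1/L2 = GCEDH/BF/- → run G
t=6: L0/L1/L2 = CEDH/BFG/- → run C
t=7: L0/L1/L2 = CEDH/BFG/- → run C
t=8: L0/L1/L2 = EDH/BFGC/- → run E
t=9: L0/L1/L2 = EDH/BFGC/- → run E
t=10: L0/L1/L2 = DH/BFGCE/- → run D
t=11: L0/L1/L2 = DH/BFGCE/- → run D
t=12: L0/L1/L2 = H/BFGCED/- → run H
t=13: L0/L1/L2 = H/BFGCED/- → run H
t=14: L0/L1/L2 = -/BFGCEDH/- → run B
t=15: L0/L1/L2 = -/BFGCEDH/- → run B
t=16: L0/L1/L2 = -/BFGCEDH/- → run B
t=17: L0/L1/L2 = -/BFGCEDH/- → run B
t=18: L0/L1/L2 = -/FGCEDH/- → run F
t=19: L0/L1/L2 = -/FGCEDH/- → run F
t=20: L0/L1/L2 = -/GCEDH/- → run G
t=21: L0/L1/L2 = -/GCEDH/- → run G
t=22: L0/L1/L2 = -/CEDH/- → run C
t=23: L0/L1/L2 = -/CEDH/- → run C
t=24: L0/L1/L2 = -/CEDH/- → run C
t=25: L0/L1/L2 = -/CEDH/- → run C
t=26: L0/L1/L2 = -/EDH/C → run E
t=27: L0/L1/L2 = -/EDH/C → run E
t=28: L0/L1/L2 = -/EDH/C → run E
t=29: L0/L1/L2 = -/DH/C → run D
t=30: L0/L1/L2 = -/DH/C → run D
t=31: L0/L1/L2 = -/DH/C → run D
t=32: L0/L1/L2 = -/DH/C → run D
t=33: L0/L1/L2 = -/H/CD → run H
t=34: L0/L1/L2 = -/-/CD → run C
t=35: L0/L1/L2 = -/-/CD → run C
t=36: L0/L1/L2 = -/-/D → run D
t=37: L0/L1/L2 = -/-/D → run D
t=38: (idle)
t=39: (idle)
t=40: (idle)
t=41: (idle)
t=42: (idle)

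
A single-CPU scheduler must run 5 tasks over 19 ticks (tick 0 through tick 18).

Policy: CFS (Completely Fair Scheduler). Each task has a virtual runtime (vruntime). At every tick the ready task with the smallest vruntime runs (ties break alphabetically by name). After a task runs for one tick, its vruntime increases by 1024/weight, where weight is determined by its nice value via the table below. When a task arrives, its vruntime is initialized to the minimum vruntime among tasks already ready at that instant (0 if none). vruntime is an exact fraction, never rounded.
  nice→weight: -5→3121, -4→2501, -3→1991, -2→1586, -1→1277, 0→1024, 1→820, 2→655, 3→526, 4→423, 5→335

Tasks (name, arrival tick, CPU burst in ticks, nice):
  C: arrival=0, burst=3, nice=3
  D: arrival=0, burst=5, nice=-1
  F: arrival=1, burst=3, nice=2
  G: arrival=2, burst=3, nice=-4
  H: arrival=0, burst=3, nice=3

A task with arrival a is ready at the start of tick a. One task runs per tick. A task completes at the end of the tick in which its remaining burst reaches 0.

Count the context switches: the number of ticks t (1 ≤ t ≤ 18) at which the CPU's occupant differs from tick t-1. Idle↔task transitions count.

context switches = 17

t=0: vr[C=0 D=0 H=0] → run C
t=1: vr[C=512/263 D=0 F=0 H=0] → run D
t=2: vr[C=512/263 D=1024/1277 F=0 G=0 H=0] → run F
t=3: vr[C=512/263 D=1024/1277 F=1024/655 G=0 H=0] → run G
t=4: vr[C=512/263 D=1024/1277 F=1024/655 G=1024/2501 H=0] → run H
t=5: vr[C=512/263 D=1024/1277 F=1024/655 G=1024/2501 H=512/263] → run G
t=6: vr[C=512/263 D=1024/1277 F=1024/655 G=2048/2501 H=512/263] → run D
t=7: vr[C=512/263 D=2048/1277 F=1024/655 G=2048/2501 H=512/263] → run G
t=8: vr[C=512/263 D=2048/1277 F=1024/655 H=512/263] → run F
t=9: vr[C=512/263 D=2048/1277 F=2048/655 H=512/263] → run D
t=10: vr[C=512/263 D=3072/1277 F=2048/655 H=512/263] → run C
t=11: vr[C=1024/263 D=3072/1277 F=2048/655 H=512/263] → run H
t=12: vr[C=1024/263 D=3072/1277 F=2048/655 H=1024/263] → run D
t=13: vr[C=1024/263 D=4096/1277 F=2048/655 H=1024/263] → run F
t=14: vr[C=1024/263 D=4096/1277 H=1024/263] → run D
t=15: vr[C=1024/263 H=1024/263] → run C
t=16: vr[H=1024/263] → run H
t=17: (idle)
t=18: (idle)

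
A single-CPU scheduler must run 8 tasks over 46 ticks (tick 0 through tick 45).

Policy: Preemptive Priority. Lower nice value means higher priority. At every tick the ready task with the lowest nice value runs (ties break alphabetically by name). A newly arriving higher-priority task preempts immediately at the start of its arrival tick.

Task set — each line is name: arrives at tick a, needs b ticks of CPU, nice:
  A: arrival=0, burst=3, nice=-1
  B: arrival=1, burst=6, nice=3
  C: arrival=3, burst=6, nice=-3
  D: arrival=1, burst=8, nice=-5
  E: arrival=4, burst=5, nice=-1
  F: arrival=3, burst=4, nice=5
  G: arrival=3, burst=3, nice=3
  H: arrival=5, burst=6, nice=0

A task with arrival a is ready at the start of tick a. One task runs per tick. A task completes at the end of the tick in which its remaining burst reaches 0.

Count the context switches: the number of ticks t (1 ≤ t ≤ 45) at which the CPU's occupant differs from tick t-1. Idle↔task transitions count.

t=0: ready={A} → run A
t=1: ready={A,B,D} → run D
t=2: ready={A,B,D} → run D
t=3: ready={A,B,C,D,F,G} → run D
t=4: ready={A,B,C,D,E,F,G} → run D
t=5: ready={A,B,C,D,E,F,G,H} → run D
t=6: ready={A,B,C,D,E,F,G,H} → run D
t=7: ready={A,B,C,D,E,F,G,H} → run D
t=8: ready={A,B,C,D,E,F,G,H} → run D
t=9: ready={A,B,C,E,F,G,H} → run C
t=10: ready={A,B,C,E,F,G,H} → run C
t=11: ready={A,B,C,E,F,G,H} → run C
t=12: ready={A,B,C,E,F,G,H} → run C
t=13: ready={A,B,C,E,F,G,H} → run C
t=14: ready={A,B,C,E,F,G,H} → run C
t=15: ready={A,B,E,F,G,H} → run A
t=16: ready={A,B,E,F,G,H} → run A
t=17: ready={B,E,F,G,H} → run E
t=18: ready={B,E,F,G,H} → run E
t=19: ready={B,E,F,G,H} → run E
t=20: ready={B,E,F,G,H} → run E
t=21: ready={B,E,F,G,H} → run E
t=22: ready={B,F,G,H} → run H
t=23: ready={B,F,G,H} → run H
t=24: ready={B,F,G,H} → run H
t=25: ready={B,F,G,H} → run H
t=26: ready={B,F,G,H} → run H
t=27: ready={B,F,G,H} → run H
t=28: ready={B,F,G} → run B
t=29: ready={B,F,G} → run B
t=30: ready={B,F,G} → run B
t=31: ready={B,F,G} → run B
t=32: ready={B,F,G} → run B
t=33: ready={B,F,G} → run B
t=34: ready={F,G} → run G
t=35: ready={F,G} → run G
t=36: ready={F,G} → run G
t=37: ready={F} → run F
t=38: ready={F} → run F
t=39: ready={F} → run F
t=40: ready={F} → run F
t=41: (idle)
t=42: (idle)
t=43: (idle)
t=44: (idle)
t=45: (idle)

context switches = 9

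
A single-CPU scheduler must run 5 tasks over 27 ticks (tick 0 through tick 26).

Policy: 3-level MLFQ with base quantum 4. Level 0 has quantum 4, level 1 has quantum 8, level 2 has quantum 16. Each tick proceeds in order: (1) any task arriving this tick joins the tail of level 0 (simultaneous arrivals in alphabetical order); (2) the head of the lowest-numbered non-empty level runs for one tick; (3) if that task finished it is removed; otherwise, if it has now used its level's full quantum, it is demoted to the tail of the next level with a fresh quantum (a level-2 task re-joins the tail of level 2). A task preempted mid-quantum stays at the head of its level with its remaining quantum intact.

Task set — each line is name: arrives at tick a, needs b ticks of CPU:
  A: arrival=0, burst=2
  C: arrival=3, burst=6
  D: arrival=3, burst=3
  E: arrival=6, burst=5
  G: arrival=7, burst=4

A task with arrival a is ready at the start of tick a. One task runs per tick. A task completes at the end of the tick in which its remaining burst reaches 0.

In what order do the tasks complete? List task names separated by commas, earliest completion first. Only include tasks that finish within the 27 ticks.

completion order = A, D, G, C, E

t=0: L0/L1/L2 = A/-/- → run A
t=1: L0/L1/L2 = A/-/- → run A
t=2: (idle)
t=3: L0/L1/L2 = CD/-/- → run C
t=4: L0/L1/L2 = CD/-/- → run C
t=5: L0/L1/L2 = CD/-/- → run C
t=6: L0/L1/L2 = CDE/-/- → run C
t=7: L0/L1/L2 = DEG/C/- → run D
t=8: L0/L1/L2 = DEG/C/- → run D
t=9: L0/L1/L2 = DEG/C/- → run D
t=10: L0/L1/L2 = EG/C/- → run E
t=11: L0/L1/L2 = EG/C/- → run E
t=12: L0/L1/L2 = EG/C/- → run E
t=13: L0/L1/L2 = EG/C/- → run E
t=14: L0/L1/L2 = G/CE/- → run G
t=15: L0/L1/L2 = G/CE/- → run G
t=16: L0/L1/L2 = G/CE/- → run G
t=17: L0/L1/L2 = G/CE/- → run G
t=18: L0/L1/L2 = -/CE/- → run C
t=19: L0/L1/L2 = -/CE/- → run C
t=20: L0/L1/L2 = -/E/- → run E
t=21: (idle)
t=22: (idle)
t=23: (idle)
t=24: (idle)
t=25: (idle)
t=26: (idle)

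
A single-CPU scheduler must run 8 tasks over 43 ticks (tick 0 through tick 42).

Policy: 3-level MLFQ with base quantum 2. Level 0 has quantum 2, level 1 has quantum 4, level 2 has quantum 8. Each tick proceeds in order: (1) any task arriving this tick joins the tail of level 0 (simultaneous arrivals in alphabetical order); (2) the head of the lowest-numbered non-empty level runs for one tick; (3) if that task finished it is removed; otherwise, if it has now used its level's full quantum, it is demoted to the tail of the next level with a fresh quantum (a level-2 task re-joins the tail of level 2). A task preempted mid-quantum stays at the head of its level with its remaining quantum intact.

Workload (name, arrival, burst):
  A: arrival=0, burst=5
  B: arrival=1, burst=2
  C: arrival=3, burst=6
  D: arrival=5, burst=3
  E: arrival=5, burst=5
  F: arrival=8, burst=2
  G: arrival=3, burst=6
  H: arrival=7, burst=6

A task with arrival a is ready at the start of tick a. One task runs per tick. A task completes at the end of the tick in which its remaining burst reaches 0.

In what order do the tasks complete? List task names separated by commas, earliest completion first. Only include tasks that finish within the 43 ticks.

completion order = B, F, A, C, G, D, E, H

t=0: L0/L1/L2 = A/-/- → run A
t=1: L0/L1/L2 = AB/-/- → run A
t=2: L0/L1/L2 = B/A/- → run B
t=3: L0/L1/L2 = BCG/A/- → run B
t=4: L0/L1/L2 = CG/A/- → run C
t=5: L0/L1/L2 = CGDE/A/- → run C
t=6: L0/L1/L2 = GDE/AC/- → run G
t=7: L0/L1/L2 = GDEH/AC/- → run G
t=8: L0/L1/L2 = DEHF/ACG/- → run D
t=9: L0/L1/L2 = DEHF/ACG/- → run D
t=10: L0/L1/L2 = EHF/ACGD/- → run E
t=11: L0/L1/L2 = EHF/ACGD/- → run E
t=12: L0/L1/L2 = HF/ACGDE/- → run H
t=13: L0/L1/L2 = HF/ACGDE/- → run H
t=14: L0/L1/L2 = F/ACGDEH/- → run F
t=15: L0/L1/L2 = F/ACGDEH/- → run F
t=16: L0/L1/L2 = -/ACGDEH/- → run A
t=17: L0/L1/L2 = -/ACGDEH/- → run A
t=18: L0/L1/L2 = -/ACGDEH/- → run A
t=19: L0/L1/L2 = -/CGDEH/- → run C
t=20: L0/L1/L2 = -/CGDEH/- → run C
t=21: L0/L1/L2 = -/CGDEH/- → run C
t=22: L0/L1/L2 = -/CGDEH/- → run C
t=23: L0/L1/L2 = -/GDEH/- → run G
t=24: L0/L1/L2 = -/GDEH/- → run G
t=25: L0/L1/L2 = -/GDEH/- → run G
t=26: L0/L1/L2 = -/GDEH/- → run G
t=27: L0/L1/L2 = -/DEH/- → run D
t=28: L0/L1/L2 = -/EH/- → run E
t=29: L0/L1/L2 = -/EH/- → run E
t=30: L0/L1/L2 = -/EH/- → run E
t=31: L0/L1/L2 = -/H/- → run H
t=32: L0/L1/L2 = -/H/- → run H
t=33: L0/L1/L2 = -/H/- → run H
t=34: L0/L1/L2 = -/H/- → run H
t=35: (idle)
t=36: (idle)
t=37: (idle)
t=38: (idle)
t=39: (idle)
t=40: (idle)
t=41: (idle)
t=42: (idle)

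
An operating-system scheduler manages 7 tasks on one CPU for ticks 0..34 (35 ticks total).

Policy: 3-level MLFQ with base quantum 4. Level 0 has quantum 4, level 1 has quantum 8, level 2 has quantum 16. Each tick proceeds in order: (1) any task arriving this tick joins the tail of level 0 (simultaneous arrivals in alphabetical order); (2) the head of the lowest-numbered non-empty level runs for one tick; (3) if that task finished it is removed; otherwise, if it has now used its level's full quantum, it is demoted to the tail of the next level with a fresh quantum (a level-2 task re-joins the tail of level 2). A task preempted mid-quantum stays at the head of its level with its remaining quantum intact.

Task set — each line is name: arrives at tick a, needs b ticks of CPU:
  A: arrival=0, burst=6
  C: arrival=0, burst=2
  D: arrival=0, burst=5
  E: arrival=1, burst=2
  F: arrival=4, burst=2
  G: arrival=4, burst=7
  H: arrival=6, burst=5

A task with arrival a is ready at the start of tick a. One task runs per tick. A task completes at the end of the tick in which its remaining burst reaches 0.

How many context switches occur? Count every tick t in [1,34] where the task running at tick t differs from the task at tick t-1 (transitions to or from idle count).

t=0: L0/L1/L2 = ACD/-/- → run A
t=1: L0/L1/L2 = ACDE/-/- → run A
t=2: L0/L1/L2 = ACDE/-/- → run A
t=3: L0/L1/L2 = ACDE/-/- → run A
t=4: L0/L1/L2 = CDEFG/A/- → run C
t=5: L0/L1/L2 = CDEFG/A/- → run C
t=6: L0/L1/L2 = DEFGH/A/- → run D
t=7: L0/L1/L2 = DEFGH/A/- → run D
t=8: L0/L1/L2 = DEFGH/A/- → run D
t=9: L0/L1/L2 = DEFGH/A/- → run D
t=10: L0/L1/L2 = EFGH/AD/- → run E
t=11: L0/L1/L2 = EFGH/AD/- → run E
t=12: L0/L1/L2 = FGH/AD/- → run F
t=13: L0/L1/L2 = FGH/AD/- → run F
t=14: L0/L1/L2 = GH/AD/- → run G
t=15: L0/L1/L2 = GH/AD/- → run G
t=16: L0/L1/L2 = GH/AD/- → run G
t=17: L0/L1/L2 = GH/AD/- → run G
t=18: L0/L1/L2 = H/ADG/- → run H
t=19: L0/L1/L2 = H/ADG/- → run H
t=20: L0/L1/L2 = H/ADG/- → run H
t=21: L0/L1/L2 = H/ADG/- → run H
t=22: L0/L1/L2 = -/ADGH/- → run A
t=23: L0/L1/L2 = -/ADGH/- → run A
t=24: L0/L1/L2 = -/DGH/- → run D
t=25: L0/L1/L2 = -/GH/- → run G
t=26: L0/L1/L2 = -/GH/- → run G
t=27: L0/L1/L2 = -/GH/- → run G
t=28: L0/L1/L2 = -/H/- → run H
t=29: (idle)
t=30: (idle)
t=31: (idle)
t=32: (idle)
t=33: (idle)
t=34: (idle)

context switches = 11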